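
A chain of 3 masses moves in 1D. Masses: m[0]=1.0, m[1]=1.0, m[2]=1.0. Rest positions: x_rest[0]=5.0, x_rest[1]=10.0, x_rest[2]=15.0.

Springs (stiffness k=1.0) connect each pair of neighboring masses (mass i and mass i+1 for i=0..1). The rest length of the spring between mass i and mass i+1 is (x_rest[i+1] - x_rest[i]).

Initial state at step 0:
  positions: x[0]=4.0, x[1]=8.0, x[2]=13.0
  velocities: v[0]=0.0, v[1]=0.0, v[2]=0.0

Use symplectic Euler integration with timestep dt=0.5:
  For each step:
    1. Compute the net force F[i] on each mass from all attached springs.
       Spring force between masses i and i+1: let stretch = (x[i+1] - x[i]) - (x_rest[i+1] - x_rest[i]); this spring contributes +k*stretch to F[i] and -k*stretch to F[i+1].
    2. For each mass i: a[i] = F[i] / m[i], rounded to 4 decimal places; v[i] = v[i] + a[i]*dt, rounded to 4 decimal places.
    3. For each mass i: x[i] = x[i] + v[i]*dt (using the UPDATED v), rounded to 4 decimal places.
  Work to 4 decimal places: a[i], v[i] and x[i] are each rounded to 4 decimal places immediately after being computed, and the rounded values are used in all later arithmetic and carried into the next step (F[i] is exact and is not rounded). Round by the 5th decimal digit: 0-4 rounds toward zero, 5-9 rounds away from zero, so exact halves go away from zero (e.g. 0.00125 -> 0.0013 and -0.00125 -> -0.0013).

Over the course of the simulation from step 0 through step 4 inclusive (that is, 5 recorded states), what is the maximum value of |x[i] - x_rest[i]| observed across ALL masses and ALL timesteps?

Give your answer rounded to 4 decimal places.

Step 0: x=[4.0000 8.0000 13.0000] v=[0.0000 0.0000 0.0000]
Step 1: x=[3.7500 8.2500 13.0000] v=[-0.5000 0.5000 0.0000]
Step 2: x=[3.3750 8.5625 13.0625] v=[-0.7500 0.6250 0.1250]
Step 3: x=[3.0469 8.7032 13.2500] v=[-0.6563 0.2813 0.3750]
Step 4: x=[2.8828 8.5665 13.5508] v=[-0.3282 -0.2735 0.6016]
Max displacement = 2.1172

Answer: 2.1172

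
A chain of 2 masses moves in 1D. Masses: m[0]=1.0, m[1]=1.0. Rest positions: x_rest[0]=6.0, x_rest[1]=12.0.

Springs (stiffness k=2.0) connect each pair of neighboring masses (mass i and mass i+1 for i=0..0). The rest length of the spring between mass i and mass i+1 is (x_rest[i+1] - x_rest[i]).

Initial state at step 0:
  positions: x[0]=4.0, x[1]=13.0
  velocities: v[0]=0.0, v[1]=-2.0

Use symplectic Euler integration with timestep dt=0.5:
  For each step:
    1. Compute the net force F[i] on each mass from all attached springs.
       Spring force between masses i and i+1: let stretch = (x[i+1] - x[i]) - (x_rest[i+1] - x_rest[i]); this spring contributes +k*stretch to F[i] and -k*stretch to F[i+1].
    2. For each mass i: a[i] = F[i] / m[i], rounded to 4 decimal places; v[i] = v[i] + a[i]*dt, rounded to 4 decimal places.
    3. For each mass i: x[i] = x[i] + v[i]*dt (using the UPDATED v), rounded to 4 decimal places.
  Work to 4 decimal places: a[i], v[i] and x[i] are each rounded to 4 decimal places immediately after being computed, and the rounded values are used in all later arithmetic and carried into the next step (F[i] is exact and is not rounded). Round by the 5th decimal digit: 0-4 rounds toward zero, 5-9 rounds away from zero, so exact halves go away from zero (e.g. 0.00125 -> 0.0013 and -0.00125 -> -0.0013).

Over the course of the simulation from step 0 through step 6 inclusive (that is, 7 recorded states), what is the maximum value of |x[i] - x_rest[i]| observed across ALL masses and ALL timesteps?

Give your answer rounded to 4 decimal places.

Step 0: x=[4.0000 13.0000] v=[0.0000 -2.0000]
Step 1: x=[5.5000 10.5000] v=[3.0000 -5.0000]
Step 2: x=[6.5000 8.5000] v=[2.0000 -4.0000]
Step 3: x=[5.5000 8.5000] v=[-2.0000 0.0000]
Step 4: x=[3.0000 10.0000] v=[-5.0000 3.0000]
Step 5: x=[1.0000 11.0000] v=[-4.0000 2.0000]
Step 6: x=[1.0000 10.0000] v=[0.0000 -2.0000]
Max displacement = 5.0000

Answer: 5.0000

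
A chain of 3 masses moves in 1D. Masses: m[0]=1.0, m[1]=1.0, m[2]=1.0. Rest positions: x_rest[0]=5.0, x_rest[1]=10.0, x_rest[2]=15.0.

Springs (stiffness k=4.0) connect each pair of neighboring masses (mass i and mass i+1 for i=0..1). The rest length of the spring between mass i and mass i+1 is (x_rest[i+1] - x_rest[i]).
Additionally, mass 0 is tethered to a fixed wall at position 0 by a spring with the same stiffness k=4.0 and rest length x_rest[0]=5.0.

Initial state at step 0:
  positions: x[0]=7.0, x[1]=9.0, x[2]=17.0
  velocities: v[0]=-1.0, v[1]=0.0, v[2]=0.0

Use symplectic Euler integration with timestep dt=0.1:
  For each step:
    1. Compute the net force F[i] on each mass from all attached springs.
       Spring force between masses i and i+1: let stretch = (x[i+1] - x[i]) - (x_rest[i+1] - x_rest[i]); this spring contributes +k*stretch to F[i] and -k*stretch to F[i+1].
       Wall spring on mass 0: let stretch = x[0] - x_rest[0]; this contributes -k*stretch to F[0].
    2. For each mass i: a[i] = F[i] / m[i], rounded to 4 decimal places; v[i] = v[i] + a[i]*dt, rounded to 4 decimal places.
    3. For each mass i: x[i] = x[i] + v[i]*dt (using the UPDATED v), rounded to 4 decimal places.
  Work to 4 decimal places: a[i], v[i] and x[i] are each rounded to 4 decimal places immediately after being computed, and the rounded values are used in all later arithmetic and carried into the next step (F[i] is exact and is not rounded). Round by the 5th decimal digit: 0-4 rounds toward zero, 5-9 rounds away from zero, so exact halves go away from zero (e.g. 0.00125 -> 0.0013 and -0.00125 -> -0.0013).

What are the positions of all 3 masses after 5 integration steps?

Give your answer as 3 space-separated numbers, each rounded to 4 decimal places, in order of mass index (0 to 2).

Step 0: x=[7.0000 9.0000 17.0000] v=[-1.0000 0.0000 0.0000]
Step 1: x=[6.7000 9.2400 16.8800] v=[-3.0000 2.4000 -1.2000]
Step 2: x=[6.2336 9.6840 16.6544] v=[-4.6640 4.4400 -2.2560]
Step 3: x=[5.6559 10.2688 16.3500] v=[-5.7773 5.8480 -3.0442]
Step 4: x=[5.0365 10.9123 16.0023] v=[-6.1945 6.4353 -3.4767]
Step 5: x=[4.4506 11.5244 15.6510] v=[-5.8588 6.1210 -3.5127]

Answer: 4.4506 11.5244 15.6510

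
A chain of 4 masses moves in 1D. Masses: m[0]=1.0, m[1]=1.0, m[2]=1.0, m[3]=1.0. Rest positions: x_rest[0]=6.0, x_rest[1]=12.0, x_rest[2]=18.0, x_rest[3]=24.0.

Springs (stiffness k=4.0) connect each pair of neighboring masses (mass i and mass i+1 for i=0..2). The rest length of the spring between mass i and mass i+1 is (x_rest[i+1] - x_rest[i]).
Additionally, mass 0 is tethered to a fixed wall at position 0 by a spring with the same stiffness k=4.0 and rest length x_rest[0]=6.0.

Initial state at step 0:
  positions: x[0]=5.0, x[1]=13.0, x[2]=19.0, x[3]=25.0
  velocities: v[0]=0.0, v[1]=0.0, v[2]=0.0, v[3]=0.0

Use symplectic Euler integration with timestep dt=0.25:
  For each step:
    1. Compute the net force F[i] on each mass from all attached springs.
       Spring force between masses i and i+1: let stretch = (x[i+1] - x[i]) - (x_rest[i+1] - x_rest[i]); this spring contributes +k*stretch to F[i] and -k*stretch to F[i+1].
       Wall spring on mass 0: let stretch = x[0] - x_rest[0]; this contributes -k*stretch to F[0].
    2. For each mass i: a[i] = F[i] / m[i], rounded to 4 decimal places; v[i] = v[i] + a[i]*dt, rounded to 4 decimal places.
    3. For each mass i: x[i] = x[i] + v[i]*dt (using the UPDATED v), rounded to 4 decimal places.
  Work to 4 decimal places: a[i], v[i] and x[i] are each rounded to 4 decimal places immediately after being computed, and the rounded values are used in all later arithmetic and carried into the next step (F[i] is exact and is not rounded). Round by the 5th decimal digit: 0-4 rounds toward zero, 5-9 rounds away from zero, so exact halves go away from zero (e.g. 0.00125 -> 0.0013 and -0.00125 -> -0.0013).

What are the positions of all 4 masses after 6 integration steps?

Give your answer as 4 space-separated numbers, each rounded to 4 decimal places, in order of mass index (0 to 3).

Answer: 5.8404 13.2484 18.1248 24.0665

Derivation:
Step 0: x=[5.0000 13.0000 19.0000 25.0000] v=[0.0000 0.0000 0.0000 0.0000]
Step 1: x=[5.7500 12.5000 19.0000 25.0000] v=[3.0000 -2.0000 0.0000 0.0000]
Step 2: x=[6.7500 11.9375 18.8750 25.0000] v=[4.0000 -2.2500 -0.5000 0.0000]
Step 3: x=[7.3594 11.8125 18.5469 24.9688] v=[2.4375 -0.5000 -1.3125 -0.1250]
Step 4: x=[7.2422 12.2578 18.1407 24.8321] v=[-0.4688 1.7813 -1.6250 -0.5469]
Step 5: x=[6.5684 12.9200 17.9366 24.5225] v=[-2.6954 2.6486 -0.8165 -1.2383]
Step 6: x=[5.8404 13.2484 18.1248 24.0665] v=[-2.9122 1.3136 0.7528 -1.8242]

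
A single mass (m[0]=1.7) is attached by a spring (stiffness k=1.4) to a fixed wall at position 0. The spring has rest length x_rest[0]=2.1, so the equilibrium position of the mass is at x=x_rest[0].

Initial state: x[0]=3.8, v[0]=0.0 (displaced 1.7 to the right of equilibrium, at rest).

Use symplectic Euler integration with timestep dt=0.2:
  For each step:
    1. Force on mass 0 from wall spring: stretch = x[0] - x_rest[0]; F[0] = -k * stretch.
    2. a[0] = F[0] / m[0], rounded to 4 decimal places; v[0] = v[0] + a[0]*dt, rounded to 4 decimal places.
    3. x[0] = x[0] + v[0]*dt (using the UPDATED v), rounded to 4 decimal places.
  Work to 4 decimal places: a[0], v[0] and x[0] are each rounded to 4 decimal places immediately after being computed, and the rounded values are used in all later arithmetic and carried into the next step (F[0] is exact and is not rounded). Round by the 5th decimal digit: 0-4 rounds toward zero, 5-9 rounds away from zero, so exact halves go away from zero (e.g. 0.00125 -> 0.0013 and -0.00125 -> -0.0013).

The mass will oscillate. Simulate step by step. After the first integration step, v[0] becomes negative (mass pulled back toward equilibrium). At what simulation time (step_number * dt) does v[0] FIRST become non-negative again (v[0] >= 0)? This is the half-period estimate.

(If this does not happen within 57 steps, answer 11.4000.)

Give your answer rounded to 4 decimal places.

Answer: 3.6000

Derivation:
Step 0: x=[3.8000] v=[0.0000]
Step 1: x=[3.7440] v=[-0.2800]
Step 2: x=[3.6338] v=[-0.5508]
Step 3: x=[3.4731] v=[-0.8034]
Step 4: x=[3.2672] v=[-1.0296]
Step 5: x=[3.0228] v=[-1.2218]
Step 6: x=[2.7480] v=[-1.3738]
Step 7: x=[2.4519] v=[-1.4805]
Step 8: x=[2.1442] v=[-1.5385]
Step 9: x=[1.8350] v=[-1.5458]
Step 10: x=[1.5346] v=[-1.5022]
Step 11: x=[1.2528] v=[-1.4091]
Step 12: x=[0.9989] v=[-1.2696]
Step 13: x=[0.7813] v=[-1.0882]
Step 14: x=[0.6071] v=[-0.8710]
Step 15: x=[0.4821] v=[-0.6251]
Step 16: x=[0.4104] v=[-0.3586]
Step 17: x=[0.3943] v=[-0.0803]
Step 18: x=[0.4344] v=[0.2006]
First v>=0 after going negative at step 18, time=3.6000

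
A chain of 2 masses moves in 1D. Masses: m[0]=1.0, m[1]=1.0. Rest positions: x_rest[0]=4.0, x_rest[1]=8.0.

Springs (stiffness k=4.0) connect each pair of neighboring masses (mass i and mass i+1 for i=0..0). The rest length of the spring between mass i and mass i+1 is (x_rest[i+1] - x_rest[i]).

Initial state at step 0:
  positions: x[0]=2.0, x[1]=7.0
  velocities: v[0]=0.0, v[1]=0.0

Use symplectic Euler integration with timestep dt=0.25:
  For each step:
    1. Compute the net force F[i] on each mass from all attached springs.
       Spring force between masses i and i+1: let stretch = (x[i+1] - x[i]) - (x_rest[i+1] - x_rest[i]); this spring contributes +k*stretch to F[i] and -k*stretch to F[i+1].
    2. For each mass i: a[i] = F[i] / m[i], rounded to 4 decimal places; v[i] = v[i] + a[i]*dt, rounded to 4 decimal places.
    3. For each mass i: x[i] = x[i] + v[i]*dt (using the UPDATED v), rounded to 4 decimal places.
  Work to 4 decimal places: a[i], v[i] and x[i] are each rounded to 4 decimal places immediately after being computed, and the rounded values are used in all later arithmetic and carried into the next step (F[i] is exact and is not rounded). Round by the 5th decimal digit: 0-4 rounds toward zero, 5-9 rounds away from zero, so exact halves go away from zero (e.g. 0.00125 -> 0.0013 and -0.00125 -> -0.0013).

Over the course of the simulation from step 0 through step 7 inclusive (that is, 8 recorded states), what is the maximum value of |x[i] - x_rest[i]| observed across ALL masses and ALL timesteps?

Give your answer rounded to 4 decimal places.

Step 0: x=[2.0000 7.0000] v=[0.0000 0.0000]
Step 1: x=[2.2500 6.7500] v=[1.0000 -1.0000]
Step 2: x=[2.6250 6.3750] v=[1.5000 -1.5000]
Step 3: x=[2.9375 6.0625] v=[1.2500 -1.2500]
Step 4: x=[3.0313 5.9688] v=[0.3750 -0.3750]
Step 5: x=[2.8594 6.1407] v=[-0.6875 0.6875]
Step 6: x=[2.5079 6.4923] v=[-1.4062 1.4062]
Step 7: x=[2.1525 6.8478] v=[-1.4218 1.4218]
Max displacement = 2.0312

Answer: 2.0312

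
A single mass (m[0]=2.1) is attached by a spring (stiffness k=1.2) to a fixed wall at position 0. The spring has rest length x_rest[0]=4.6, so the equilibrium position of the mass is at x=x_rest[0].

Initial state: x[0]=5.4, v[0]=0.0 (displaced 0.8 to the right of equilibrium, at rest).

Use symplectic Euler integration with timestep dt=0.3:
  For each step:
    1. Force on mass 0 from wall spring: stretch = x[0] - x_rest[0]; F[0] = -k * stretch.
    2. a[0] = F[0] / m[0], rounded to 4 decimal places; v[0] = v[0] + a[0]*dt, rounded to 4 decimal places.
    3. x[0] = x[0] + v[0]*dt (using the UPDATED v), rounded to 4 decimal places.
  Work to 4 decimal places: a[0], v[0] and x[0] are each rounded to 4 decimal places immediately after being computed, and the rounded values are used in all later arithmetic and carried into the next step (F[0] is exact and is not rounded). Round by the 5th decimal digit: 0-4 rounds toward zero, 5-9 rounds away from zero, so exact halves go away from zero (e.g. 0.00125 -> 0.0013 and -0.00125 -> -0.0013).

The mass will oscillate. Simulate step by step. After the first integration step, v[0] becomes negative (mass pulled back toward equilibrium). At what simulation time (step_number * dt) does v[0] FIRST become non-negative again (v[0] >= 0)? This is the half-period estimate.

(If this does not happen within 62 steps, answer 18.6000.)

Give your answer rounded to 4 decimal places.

Step 0: x=[5.4000] v=[0.0000]
Step 1: x=[5.3589] v=[-0.1371]
Step 2: x=[5.2787] v=[-0.2672]
Step 3: x=[5.1637] v=[-0.3835]
Step 4: x=[5.0197] v=[-0.4801]
Step 5: x=[4.8541] v=[-0.5520]
Step 6: x=[4.6754] v=[-0.5956]
Step 7: x=[4.4929] v=[-0.6085]
Step 8: x=[4.3159] v=[-0.5901]
Step 9: x=[4.1535] v=[-0.5414]
Step 10: x=[4.0140] v=[-0.4649]
Step 11: x=[3.9047] v=[-0.3644]
Step 12: x=[3.8311] v=[-0.2452]
Step 13: x=[3.7971] v=[-0.1134]
Step 14: x=[3.8044] v=[0.0242]
First v>=0 after going negative at step 14, time=4.2000

Answer: 4.2000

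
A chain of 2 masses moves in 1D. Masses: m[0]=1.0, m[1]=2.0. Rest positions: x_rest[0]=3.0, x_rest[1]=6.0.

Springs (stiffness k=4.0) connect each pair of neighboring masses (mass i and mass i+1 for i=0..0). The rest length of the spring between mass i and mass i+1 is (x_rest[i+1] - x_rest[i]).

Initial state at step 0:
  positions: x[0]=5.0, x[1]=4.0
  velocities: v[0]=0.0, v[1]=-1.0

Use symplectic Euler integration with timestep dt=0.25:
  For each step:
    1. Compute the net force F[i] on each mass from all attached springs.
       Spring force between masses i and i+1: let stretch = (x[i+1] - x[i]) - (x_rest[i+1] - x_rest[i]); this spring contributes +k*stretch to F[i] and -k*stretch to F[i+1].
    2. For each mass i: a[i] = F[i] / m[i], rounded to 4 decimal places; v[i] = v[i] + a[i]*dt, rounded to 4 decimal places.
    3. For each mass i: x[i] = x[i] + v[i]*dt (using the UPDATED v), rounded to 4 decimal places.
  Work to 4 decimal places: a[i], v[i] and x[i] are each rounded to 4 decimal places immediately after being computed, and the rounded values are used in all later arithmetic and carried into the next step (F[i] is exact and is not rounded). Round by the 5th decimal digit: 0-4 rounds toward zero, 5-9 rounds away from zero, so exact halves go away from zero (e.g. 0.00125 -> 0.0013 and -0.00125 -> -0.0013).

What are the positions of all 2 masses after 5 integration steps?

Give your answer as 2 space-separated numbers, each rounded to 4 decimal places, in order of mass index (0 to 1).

Step 0: x=[5.0000 4.0000] v=[0.0000 -1.0000]
Step 1: x=[4.0000 4.2500] v=[-4.0000 1.0000]
Step 2: x=[2.3125 4.8438] v=[-6.7500 2.3750]
Step 3: x=[0.5078 5.4962] v=[-7.2187 2.6094]
Step 4: x=[-0.7998 5.9000] v=[-5.2303 1.6152]
Step 5: x=[-1.1824 5.8413] v=[-1.5305 -0.2347]

Answer: -1.1824 5.8413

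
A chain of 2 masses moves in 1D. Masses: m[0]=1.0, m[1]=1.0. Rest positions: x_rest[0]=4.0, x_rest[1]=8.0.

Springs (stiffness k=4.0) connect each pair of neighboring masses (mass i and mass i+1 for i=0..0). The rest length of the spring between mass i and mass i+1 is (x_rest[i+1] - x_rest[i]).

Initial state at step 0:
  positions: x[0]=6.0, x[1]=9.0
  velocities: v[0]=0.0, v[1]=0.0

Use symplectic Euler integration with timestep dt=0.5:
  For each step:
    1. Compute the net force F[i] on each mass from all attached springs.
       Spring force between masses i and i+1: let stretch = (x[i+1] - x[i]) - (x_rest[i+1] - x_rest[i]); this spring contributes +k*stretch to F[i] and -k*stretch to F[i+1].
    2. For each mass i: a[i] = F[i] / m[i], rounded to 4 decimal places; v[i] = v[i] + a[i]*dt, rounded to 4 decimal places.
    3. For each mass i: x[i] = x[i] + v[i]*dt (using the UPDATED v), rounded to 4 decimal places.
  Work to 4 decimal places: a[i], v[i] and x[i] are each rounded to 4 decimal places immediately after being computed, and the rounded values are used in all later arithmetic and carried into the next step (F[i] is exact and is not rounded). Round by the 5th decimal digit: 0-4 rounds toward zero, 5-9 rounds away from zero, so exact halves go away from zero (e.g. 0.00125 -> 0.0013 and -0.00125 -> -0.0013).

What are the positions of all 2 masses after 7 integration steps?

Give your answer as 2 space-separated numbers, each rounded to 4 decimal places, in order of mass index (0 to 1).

Answer: 6.0000 9.0000

Derivation:
Step 0: x=[6.0000 9.0000] v=[0.0000 0.0000]
Step 1: x=[5.0000 10.0000] v=[-2.0000 2.0000]
Step 2: x=[5.0000 10.0000] v=[0.0000 0.0000]
Step 3: x=[6.0000 9.0000] v=[2.0000 -2.0000]
Step 4: x=[6.0000 9.0000] v=[0.0000 0.0000]
Step 5: x=[5.0000 10.0000] v=[-2.0000 2.0000]
Step 6: x=[5.0000 10.0000] v=[0.0000 0.0000]
Step 7: x=[6.0000 9.0000] v=[2.0000 -2.0000]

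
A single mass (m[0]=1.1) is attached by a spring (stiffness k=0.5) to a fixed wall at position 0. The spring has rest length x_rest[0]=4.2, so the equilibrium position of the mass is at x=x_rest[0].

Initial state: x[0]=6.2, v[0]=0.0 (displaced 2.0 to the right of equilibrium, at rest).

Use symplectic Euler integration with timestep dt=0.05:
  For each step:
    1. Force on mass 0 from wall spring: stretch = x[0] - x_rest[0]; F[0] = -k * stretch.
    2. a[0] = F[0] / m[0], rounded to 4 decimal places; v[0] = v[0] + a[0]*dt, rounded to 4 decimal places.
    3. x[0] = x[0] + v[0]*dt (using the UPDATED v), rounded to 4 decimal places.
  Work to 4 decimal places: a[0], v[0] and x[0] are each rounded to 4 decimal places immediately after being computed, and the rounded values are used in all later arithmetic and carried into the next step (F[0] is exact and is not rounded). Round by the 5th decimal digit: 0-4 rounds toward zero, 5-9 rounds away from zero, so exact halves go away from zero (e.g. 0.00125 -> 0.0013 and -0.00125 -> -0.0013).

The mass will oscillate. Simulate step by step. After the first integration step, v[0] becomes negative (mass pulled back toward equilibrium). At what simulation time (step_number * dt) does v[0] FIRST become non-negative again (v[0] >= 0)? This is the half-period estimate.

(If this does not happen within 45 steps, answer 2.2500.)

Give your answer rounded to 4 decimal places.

Answer: 2.2500

Derivation:
Step 0: x=[6.2000] v=[0.0000]
Step 1: x=[6.1977] v=[-0.0455]
Step 2: x=[6.1932] v=[-0.0909]
Step 3: x=[6.1864] v=[-0.1362]
Step 4: x=[6.1773] v=[-0.1813]
Step 5: x=[6.1660] v=[-0.2262]
Step 6: x=[6.1525] v=[-0.2709]
Step 7: x=[6.1367] v=[-0.3153]
Step 8: x=[6.1187] v=[-0.3593]
Step 9: x=[6.0986] v=[-0.4029]
Step 10: x=[6.0763] v=[-0.4461]
Step 11: x=[6.0519] v=[-0.4887]
Step 12: x=[6.0254] v=[-0.5308]
Step 13: x=[5.9968] v=[-0.5723]
Step 14: x=[5.9661] v=[-0.6131]
Step 15: x=[5.9334] v=[-0.6532]
Step 16: x=[5.8988] v=[-0.6926]
Step 17: x=[5.8622] v=[-0.7312]
Step 18: x=[5.8238] v=[-0.7690]
Step 19: x=[5.7835] v=[-0.8059]
Step 20: x=[5.7414] v=[-0.8419]
Step 21: x=[5.6976] v=[-0.8769]
Step 22: x=[5.6521] v=[-0.9109]
Step 23: x=[5.6049] v=[-0.9439]
Step 24: x=[5.5561] v=[-0.9758]
Step 25: x=[5.5058] v=[-1.0066]
Step 26: x=[5.4540] v=[-1.0363]
Step 27: x=[5.4008] v=[-1.0648]
Step 28: x=[5.3462] v=[-1.0921]
Step 29: x=[5.2903] v=[-1.1182]
Step 30: x=[5.2332] v=[-1.1430]
Step 31: x=[5.1749] v=[-1.1665]
Step 32: x=[5.1155] v=[-1.1887]
Step 33: x=[5.0550] v=[-1.2095]
Step 34: x=[4.9936] v=[-1.2289]
Step 35: x=[4.9313] v=[-1.2469]
Step 36: x=[4.8681] v=[-1.2635]
Step 37: x=[4.8042] v=[-1.2787]
Step 38: x=[4.7396] v=[-1.2924]
Step 39: x=[4.6744] v=[-1.3047]
Step 40: x=[4.6086] v=[-1.3155]
Step 41: x=[4.5424] v=[-1.3248]
Step 42: x=[4.4758] v=[-1.3326]
Step 43: x=[4.4089] v=[-1.3389]
Step 44: x=[4.3417] v=[-1.3437]
Step 45: x=[4.2744] v=[-1.3469]
v[0] did not become non-negative within 45 steps; using fallback time=2.2500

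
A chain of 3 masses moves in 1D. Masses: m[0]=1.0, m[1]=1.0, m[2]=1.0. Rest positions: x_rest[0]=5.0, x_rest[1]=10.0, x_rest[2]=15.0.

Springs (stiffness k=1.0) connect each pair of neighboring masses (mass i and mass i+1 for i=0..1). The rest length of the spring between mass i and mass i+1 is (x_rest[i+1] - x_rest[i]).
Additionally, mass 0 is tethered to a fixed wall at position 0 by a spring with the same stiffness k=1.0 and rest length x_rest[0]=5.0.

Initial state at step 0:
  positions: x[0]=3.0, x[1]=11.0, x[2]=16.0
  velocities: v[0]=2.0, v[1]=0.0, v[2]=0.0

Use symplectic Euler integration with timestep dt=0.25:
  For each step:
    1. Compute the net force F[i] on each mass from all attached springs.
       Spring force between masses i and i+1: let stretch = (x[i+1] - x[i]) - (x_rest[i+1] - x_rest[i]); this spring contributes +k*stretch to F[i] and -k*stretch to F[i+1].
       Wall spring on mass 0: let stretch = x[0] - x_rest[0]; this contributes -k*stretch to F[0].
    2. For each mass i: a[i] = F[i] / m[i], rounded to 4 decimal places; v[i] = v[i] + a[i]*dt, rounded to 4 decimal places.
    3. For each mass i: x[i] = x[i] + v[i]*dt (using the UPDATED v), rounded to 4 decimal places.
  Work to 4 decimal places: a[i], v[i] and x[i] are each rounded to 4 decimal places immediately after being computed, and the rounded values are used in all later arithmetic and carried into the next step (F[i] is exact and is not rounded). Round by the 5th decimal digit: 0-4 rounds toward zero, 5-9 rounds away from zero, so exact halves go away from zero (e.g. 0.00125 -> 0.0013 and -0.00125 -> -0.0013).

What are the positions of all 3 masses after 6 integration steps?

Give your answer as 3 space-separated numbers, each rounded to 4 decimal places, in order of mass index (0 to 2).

Answer: 7.9944 10.0883 15.5218

Derivation:
Step 0: x=[3.0000 11.0000 16.0000] v=[2.0000 0.0000 0.0000]
Step 1: x=[3.8125 10.8125 16.0000] v=[3.2500 -0.7500 0.0000]
Step 2: x=[4.8242 10.5117 15.9883] v=[4.0469 -1.2031 -0.0469]
Step 3: x=[5.8899 10.1978 15.9468] v=[4.2627 -1.2558 -0.1661]
Step 4: x=[6.8567 9.9739 15.8585] v=[3.8672 -0.8955 -0.3534]
Step 5: x=[7.5898 9.9230 15.7149] v=[2.9323 -0.2037 -0.5746]
Step 6: x=[7.9944 10.0883 15.5218] v=[1.6182 0.6610 -0.7726]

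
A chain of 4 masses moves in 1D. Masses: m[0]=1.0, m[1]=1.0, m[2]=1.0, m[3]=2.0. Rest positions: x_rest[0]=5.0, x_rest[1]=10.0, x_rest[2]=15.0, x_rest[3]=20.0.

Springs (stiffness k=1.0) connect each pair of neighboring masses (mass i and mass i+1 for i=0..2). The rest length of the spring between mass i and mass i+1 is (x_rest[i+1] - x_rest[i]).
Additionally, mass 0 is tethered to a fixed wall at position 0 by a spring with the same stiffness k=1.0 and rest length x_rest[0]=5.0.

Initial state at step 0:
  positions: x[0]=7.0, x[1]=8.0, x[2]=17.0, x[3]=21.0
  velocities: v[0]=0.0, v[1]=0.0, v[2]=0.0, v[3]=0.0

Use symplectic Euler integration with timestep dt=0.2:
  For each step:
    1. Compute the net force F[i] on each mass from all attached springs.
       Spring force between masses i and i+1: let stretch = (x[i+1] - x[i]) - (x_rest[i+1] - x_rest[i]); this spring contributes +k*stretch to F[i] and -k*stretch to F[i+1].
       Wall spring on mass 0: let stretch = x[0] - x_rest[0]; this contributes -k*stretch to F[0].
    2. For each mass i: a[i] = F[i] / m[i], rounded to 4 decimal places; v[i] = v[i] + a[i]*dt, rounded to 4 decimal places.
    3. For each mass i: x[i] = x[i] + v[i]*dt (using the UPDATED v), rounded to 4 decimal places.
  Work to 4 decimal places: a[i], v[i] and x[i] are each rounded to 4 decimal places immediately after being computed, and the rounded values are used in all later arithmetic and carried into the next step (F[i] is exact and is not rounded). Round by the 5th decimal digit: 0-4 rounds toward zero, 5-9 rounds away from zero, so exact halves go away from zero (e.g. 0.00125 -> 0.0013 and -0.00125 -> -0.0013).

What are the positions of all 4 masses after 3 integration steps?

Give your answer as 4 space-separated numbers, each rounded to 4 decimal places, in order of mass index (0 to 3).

Answer: 5.7157 9.7099 15.9437 21.0987

Derivation:
Step 0: x=[7.0000 8.0000 17.0000 21.0000] v=[0.0000 0.0000 0.0000 0.0000]
Step 1: x=[6.7600 8.3200 16.8000 21.0200] v=[-1.2000 1.6000 -1.0000 0.1000]
Step 2: x=[6.3120 8.9168 16.4296 21.0556] v=[-2.2400 2.9840 -1.8520 0.1780]
Step 3: x=[5.7157 9.7099 15.9437 21.0987] v=[-2.9814 3.9656 -2.4294 0.2154]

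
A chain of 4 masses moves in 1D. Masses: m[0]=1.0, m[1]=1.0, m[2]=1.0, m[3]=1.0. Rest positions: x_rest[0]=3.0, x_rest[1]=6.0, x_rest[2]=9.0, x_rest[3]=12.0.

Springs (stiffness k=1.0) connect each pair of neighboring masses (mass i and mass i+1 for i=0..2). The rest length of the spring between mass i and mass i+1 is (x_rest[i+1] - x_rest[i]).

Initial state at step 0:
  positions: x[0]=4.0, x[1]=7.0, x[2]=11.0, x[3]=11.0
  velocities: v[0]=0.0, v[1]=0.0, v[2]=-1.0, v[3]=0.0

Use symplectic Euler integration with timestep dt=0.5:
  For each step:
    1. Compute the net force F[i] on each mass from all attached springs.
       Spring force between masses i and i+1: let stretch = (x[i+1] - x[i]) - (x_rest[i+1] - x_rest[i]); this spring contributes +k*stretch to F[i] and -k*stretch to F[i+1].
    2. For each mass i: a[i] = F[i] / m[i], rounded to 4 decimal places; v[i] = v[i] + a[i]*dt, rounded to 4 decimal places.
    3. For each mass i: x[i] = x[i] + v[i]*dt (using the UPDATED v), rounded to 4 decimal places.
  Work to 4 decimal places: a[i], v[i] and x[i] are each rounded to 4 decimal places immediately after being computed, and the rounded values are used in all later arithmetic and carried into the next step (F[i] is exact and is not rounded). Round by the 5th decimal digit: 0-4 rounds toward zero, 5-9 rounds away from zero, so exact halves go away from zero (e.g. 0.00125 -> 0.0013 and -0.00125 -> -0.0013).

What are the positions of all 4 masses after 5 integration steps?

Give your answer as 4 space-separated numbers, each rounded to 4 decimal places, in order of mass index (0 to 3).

Answer: 3.7442 4.8809 9.4629 12.4122

Derivation:
Step 0: x=[4.0000 7.0000 11.0000 11.0000] v=[0.0000 0.0000 -1.0000 0.0000]
Step 1: x=[4.0000 7.2500 9.5000 11.7500] v=[0.0000 0.5000 -3.0000 1.5000]
Step 2: x=[4.0625 7.2500 8.0000 12.6875] v=[0.1250 0.0000 -3.0000 1.8750]
Step 3: x=[4.1719 6.6406 7.4844 13.2032] v=[0.2188 -1.2188 -1.0313 1.0313]
Step 4: x=[4.1485 5.6250 8.1875 13.0392] v=[-0.0469 -2.0313 1.4062 -0.3281]
Step 5: x=[3.7442 4.8809 9.4629 12.4122] v=[-0.8087 -1.4883 2.5508 -1.2540]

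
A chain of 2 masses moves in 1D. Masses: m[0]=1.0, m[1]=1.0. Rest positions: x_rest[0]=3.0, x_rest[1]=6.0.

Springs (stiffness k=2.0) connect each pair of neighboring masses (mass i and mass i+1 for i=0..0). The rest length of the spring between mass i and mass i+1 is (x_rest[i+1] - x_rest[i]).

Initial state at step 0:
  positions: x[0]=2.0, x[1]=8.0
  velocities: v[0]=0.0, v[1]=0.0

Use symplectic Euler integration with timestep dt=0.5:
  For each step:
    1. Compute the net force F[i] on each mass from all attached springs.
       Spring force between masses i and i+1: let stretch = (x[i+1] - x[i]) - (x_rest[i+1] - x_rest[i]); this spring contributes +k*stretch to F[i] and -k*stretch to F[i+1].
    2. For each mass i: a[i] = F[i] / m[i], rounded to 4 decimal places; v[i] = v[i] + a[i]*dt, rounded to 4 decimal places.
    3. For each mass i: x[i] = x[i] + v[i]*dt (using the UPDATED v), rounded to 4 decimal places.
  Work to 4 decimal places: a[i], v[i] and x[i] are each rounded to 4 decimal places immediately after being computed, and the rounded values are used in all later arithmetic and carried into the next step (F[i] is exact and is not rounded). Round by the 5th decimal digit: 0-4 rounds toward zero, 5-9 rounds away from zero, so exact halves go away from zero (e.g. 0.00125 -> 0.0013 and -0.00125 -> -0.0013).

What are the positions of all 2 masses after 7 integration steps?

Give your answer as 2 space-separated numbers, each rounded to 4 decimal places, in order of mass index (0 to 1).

Answer: 3.5000 6.5000

Derivation:
Step 0: x=[2.0000 8.0000] v=[0.0000 0.0000]
Step 1: x=[3.5000 6.5000] v=[3.0000 -3.0000]
Step 2: x=[5.0000 5.0000] v=[3.0000 -3.0000]
Step 3: x=[5.0000 5.0000] v=[0.0000 0.0000]
Step 4: x=[3.5000 6.5000] v=[-3.0000 3.0000]
Step 5: x=[2.0000 8.0000] v=[-3.0000 3.0000]
Step 6: x=[2.0000 8.0000] v=[0.0000 0.0000]
Step 7: x=[3.5000 6.5000] v=[3.0000 -3.0000]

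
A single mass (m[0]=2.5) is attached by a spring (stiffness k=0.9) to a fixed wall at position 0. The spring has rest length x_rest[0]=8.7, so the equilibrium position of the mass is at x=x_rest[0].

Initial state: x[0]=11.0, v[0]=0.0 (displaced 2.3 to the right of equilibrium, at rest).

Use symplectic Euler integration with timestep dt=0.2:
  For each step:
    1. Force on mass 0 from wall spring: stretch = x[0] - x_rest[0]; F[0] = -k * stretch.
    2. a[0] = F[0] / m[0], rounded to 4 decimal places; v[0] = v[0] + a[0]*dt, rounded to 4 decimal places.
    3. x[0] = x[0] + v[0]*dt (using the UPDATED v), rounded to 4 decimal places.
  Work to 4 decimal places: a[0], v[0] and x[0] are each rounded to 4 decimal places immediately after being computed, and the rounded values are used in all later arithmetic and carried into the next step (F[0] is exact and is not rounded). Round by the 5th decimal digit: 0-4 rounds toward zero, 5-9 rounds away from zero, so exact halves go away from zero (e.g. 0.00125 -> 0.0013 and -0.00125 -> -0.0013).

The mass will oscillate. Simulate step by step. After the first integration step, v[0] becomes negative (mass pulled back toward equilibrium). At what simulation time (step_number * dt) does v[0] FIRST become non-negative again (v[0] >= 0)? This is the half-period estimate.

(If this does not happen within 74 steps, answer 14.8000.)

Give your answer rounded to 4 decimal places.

Answer: 5.4000

Derivation:
Step 0: x=[11.0000] v=[0.0000]
Step 1: x=[10.9669] v=[-0.1656]
Step 2: x=[10.9011] v=[-0.3288]
Step 3: x=[10.8036] v=[-0.4873]
Step 4: x=[10.6758] v=[-0.6388]
Step 5: x=[10.5196] v=[-0.7811]
Step 6: x=[10.3372] v=[-0.9121]
Step 7: x=[10.1312] v=[-1.0300]
Step 8: x=[9.9046] v=[-1.1330]
Step 9: x=[9.6607] v=[-1.2197]
Step 10: x=[9.4029] v=[-1.2889]
Step 11: x=[9.1350] v=[-1.3395]
Step 12: x=[8.8608] v=[-1.3708]
Step 13: x=[8.5843] v=[-1.3824]
Step 14: x=[8.3095] v=[-1.3741]
Step 15: x=[8.0403] v=[-1.3460]
Step 16: x=[7.7806] v=[-1.2985]
Step 17: x=[7.5341] v=[-1.2323]
Step 18: x=[7.3044] v=[-1.1484]
Step 19: x=[7.0948] v=[-1.0479]
Step 20: x=[6.9083] v=[-0.9323]
Step 21: x=[6.7476] v=[-0.8033]
Step 22: x=[6.6151] v=[-0.6627]
Step 23: x=[6.5126] v=[-0.5126]
Step 24: x=[6.4416] v=[-0.3551]
Step 25: x=[6.4031] v=[-0.1925]
Step 26: x=[6.3977] v=[-0.0271]
Step 27: x=[6.4254] v=[0.1387]
First v>=0 after going negative at step 27, time=5.4000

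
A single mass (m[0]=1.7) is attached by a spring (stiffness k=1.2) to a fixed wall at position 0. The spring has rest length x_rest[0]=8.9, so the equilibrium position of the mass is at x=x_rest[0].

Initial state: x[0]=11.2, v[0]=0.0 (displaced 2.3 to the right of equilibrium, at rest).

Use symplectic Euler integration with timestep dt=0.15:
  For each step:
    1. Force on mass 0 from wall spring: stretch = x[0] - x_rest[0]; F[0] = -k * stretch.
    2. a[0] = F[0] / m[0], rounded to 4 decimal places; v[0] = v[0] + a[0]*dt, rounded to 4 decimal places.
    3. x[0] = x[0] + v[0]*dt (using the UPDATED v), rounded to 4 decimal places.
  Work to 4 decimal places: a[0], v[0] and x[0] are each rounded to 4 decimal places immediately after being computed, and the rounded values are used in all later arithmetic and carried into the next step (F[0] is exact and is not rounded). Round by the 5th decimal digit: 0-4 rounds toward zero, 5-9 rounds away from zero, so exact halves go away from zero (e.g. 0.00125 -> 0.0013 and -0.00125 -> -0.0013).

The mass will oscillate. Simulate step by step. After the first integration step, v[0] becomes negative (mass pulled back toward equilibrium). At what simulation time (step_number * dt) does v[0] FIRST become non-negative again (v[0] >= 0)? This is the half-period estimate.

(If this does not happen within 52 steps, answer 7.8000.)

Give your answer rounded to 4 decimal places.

Answer: 3.7500

Derivation:
Step 0: x=[11.2000] v=[0.0000]
Step 1: x=[11.1635] v=[-0.2435]
Step 2: x=[11.0910] v=[-0.4832]
Step 3: x=[10.9837] v=[-0.7152]
Step 4: x=[10.8433] v=[-0.9358]
Step 5: x=[10.6721] v=[-1.1416]
Step 6: x=[10.4727] v=[-1.3292]
Step 7: x=[10.2483] v=[-1.4957]
Step 8: x=[10.0025] v=[-1.6385]
Step 9: x=[9.7392] v=[-1.7552]
Step 10: x=[9.4626] v=[-1.8441]
Step 11: x=[9.1770] v=[-1.9037]
Step 12: x=[8.8871] v=[-1.9330]
Step 13: x=[8.5974] v=[-1.9316]
Step 14: x=[8.3125] v=[-1.8996]
Step 15: x=[8.0369] v=[-1.8374]
Step 16: x=[7.7750] v=[-1.7460]
Step 17: x=[7.5310] v=[-1.6269]
Step 18: x=[7.3087] v=[-1.4819]
Step 19: x=[7.1117] v=[-1.3134]
Step 20: x=[6.9431] v=[-1.1241]
Step 21: x=[6.8056] v=[-0.9169]
Step 22: x=[6.7013] v=[-0.6951]
Step 23: x=[6.6320] v=[-0.4623]
Step 24: x=[6.5987] v=[-0.2222]
Step 25: x=[6.6019] v=[0.0215]
First v>=0 after going negative at step 25, time=3.7500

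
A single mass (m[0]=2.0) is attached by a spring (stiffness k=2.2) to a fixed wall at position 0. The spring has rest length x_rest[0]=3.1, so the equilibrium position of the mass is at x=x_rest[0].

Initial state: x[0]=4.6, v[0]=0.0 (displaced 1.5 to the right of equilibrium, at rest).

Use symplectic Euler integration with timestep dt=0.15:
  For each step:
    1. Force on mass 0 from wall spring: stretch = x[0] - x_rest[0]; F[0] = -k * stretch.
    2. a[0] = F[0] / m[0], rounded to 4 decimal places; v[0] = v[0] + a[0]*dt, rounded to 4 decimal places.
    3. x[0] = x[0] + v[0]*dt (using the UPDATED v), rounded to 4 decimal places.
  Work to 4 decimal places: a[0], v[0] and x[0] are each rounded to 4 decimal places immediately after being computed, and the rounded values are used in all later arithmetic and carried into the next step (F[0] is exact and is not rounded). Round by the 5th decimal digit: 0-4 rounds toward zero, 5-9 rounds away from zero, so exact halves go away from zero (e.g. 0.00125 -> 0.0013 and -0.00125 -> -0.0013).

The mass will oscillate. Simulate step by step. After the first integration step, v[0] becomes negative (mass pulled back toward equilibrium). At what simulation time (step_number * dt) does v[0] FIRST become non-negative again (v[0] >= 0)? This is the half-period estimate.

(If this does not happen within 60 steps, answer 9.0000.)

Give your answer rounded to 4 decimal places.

Step 0: x=[4.6000] v=[0.0000]
Step 1: x=[4.5629] v=[-0.2475]
Step 2: x=[4.4896] v=[-0.4889]
Step 3: x=[4.3819] v=[-0.7182]
Step 4: x=[4.2424] v=[-0.9297]
Step 5: x=[4.0747] v=[-1.1182]
Step 6: x=[3.8829] v=[-1.2790]
Step 7: x=[3.6717] v=[-1.4082]
Step 8: x=[3.4463] v=[-1.5025]
Step 9: x=[3.2124] v=[-1.5596]
Step 10: x=[2.9757] v=[-1.5781]
Step 11: x=[2.7421] v=[-1.5576]
Step 12: x=[2.5173] v=[-1.4985]
Step 13: x=[2.3069] v=[-1.4024]
Step 14: x=[2.1162] v=[-1.2715]
Step 15: x=[1.9498] v=[-1.1092]
Step 16: x=[1.8119] v=[-0.9194]
Step 17: x=[1.7059] v=[-0.7069]
Step 18: x=[1.6344] v=[-0.4769]
Step 19: x=[1.5991] v=[-0.2351]
Step 20: x=[1.6010] v=[0.0126]
First v>=0 after going negative at step 20, time=3.0000

Answer: 3.0000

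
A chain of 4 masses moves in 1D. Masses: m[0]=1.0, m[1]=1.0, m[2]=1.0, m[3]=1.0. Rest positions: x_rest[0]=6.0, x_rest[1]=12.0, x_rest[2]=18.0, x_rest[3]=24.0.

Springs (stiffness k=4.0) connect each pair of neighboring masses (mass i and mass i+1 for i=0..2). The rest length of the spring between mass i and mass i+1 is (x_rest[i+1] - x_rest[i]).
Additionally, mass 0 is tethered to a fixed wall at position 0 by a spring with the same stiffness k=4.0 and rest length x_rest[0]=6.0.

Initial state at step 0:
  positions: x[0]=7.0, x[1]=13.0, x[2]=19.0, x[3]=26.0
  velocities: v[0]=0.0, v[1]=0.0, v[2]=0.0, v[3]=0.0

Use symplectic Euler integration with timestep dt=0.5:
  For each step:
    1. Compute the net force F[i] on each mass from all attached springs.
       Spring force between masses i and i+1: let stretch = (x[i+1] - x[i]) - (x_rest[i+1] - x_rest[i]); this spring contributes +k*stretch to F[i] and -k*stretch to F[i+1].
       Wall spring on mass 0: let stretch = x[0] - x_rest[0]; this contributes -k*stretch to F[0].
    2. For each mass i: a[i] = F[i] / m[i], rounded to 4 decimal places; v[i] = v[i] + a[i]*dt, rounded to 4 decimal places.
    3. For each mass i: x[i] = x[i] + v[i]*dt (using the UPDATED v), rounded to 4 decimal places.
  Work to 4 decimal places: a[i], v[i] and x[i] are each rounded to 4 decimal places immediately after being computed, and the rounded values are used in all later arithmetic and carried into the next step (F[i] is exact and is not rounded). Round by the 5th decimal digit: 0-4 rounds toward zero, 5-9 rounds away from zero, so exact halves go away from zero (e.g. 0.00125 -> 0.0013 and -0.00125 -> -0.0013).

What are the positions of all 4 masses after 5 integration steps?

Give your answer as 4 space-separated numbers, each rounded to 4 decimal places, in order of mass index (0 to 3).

Step 0: x=[7.0000 13.0000 19.0000 26.0000] v=[0.0000 0.0000 0.0000 0.0000]
Step 1: x=[6.0000 13.0000 20.0000 25.0000] v=[-2.0000 0.0000 2.0000 -2.0000]
Step 2: x=[6.0000 13.0000 19.0000 25.0000] v=[0.0000 0.0000 -2.0000 0.0000]
Step 3: x=[7.0000 12.0000 18.0000 25.0000] v=[2.0000 -2.0000 -2.0000 0.0000]
Step 4: x=[6.0000 12.0000 18.0000 24.0000] v=[-2.0000 0.0000 0.0000 -2.0000]
Step 5: x=[5.0000 12.0000 18.0000 23.0000] v=[-2.0000 0.0000 0.0000 -2.0000]

Answer: 5.0000 12.0000 18.0000 23.0000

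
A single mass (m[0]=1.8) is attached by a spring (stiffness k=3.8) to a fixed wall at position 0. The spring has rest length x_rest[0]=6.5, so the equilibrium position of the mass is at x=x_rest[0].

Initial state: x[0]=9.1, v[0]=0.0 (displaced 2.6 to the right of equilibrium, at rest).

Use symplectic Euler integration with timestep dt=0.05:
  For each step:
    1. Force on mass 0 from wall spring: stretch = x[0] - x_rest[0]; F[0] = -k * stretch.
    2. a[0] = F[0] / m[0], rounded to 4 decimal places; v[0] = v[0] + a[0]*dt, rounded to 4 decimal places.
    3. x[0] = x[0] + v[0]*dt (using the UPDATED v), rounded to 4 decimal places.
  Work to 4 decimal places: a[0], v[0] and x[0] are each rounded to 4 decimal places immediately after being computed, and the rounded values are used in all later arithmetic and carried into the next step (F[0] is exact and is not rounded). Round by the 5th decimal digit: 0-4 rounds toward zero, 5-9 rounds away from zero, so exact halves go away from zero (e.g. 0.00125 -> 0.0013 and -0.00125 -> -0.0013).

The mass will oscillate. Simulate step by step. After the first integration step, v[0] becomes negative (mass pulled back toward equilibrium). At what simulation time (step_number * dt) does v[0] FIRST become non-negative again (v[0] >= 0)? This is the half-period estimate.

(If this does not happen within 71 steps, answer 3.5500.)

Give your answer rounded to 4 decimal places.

Step 0: x=[9.1000] v=[0.0000]
Step 1: x=[9.0863] v=[-0.2744]
Step 2: x=[9.0589] v=[-0.5474]
Step 3: x=[9.0180] v=[-0.8175]
Step 4: x=[8.9638] v=[-1.0833]
Step 5: x=[8.8966] v=[-1.3434]
Step 6: x=[8.8168] v=[-1.5964]
Step 7: x=[8.7248] v=[-1.8410]
Step 8: x=[8.6210] v=[-2.0758]
Step 9: x=[8.5060] v=[-2.2997]
Step 10: x=[8.3804] v=[-2.5114]
Step 11: x=[8.2449] v=[-2.7099]
Step 12: x=[8.1002] v=[-2.8941]
Step 13: x=[7.9471] v=[-3.0630]
Step 14: x=[7.7863] v=[-3.2158]
Step 15: x=[7.6187] v=[-3.3516]
Step 16: x=[7.4452] v=[-3.4697]
Step 17: x=[7.2667] v=[-3.5695]
Step 18: x=[7.0842] v=[-3.6504]
Step 19: x=[6.8986] v=[-3.7121]
Step 20: x=[6.7109] v=[-3.7542]
Step 21: x=[6.5221] v=[-3.7765]
Step 22: x=[6.3332] v=[-3.7788]
Step 23: x=[6.1451] v=[-3.7612]
Step 24: x=[5.9589] v=[-3.7237]
Step 25: x=[5.7756] v=[-3.6666]
Step 26: x=[5.5961] v=[-3.5901]
Step 27: x=[5.4214] v=[-3.4947]
Step 28: x=[5.2524] v=[-3.3809]
Step 29: x=[5.0899] v=[-3.2492]
Step 30: x=[4.9349] v=[-3.1004]
Step 31: x=[4.7881] v=[-2.9352]
Step 32: x=[4.6504] v=[-2.7545]
Step 33: x=[4.5224] v=[-2.5593]
Step 34: x=[4.4049] v=[-2.3506]
Step 35: x=[4.2984] v=[-2.1295]
Step 36: x=[4.2035] v=[-1.8971]
Step 37: x=[4.1208] v=[-1.6547]
Step 38: x=[4.0506] v=[-1.4036]
Step 39: x=[3.9933] v=[-1.1451]
Step 40: x=[3.9493] v=[-0.8805]
Step 41: x=[3.9187] v=[-0.6113]
Step 42: x=[3.9018] v=[-0.3388]
Step 43: x=[3.8986] v=[-0.0645]
Step 44: x=[3.9091] v=[0.2101]
First v>=0 after going negative at step 44, time=2.2000

Answer: 2.2000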